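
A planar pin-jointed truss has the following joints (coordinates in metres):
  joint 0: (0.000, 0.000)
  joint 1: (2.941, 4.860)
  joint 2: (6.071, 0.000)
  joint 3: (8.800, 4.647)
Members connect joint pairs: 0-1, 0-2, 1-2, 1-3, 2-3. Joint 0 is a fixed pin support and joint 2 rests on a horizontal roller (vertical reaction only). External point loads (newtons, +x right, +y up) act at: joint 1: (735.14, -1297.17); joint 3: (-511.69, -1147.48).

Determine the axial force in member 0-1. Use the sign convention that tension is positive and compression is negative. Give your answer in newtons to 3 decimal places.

51.268

N=4 nodes, M=5 members, R=3 reactions → 2N=8, M+R=8
member 0 (0-1): L=5.6806, (cx,cy)=(0.5177,0.8555)
member 1 (0-2): L=6.0710, (cx,cy)=(1.0000,0.0000)
member 2 (1-2): L=5.7807, (cx,cy)=(0.5415,-0.8407)
member 3 (1-3): L=5.8629, (cx,cy)=(0.9993,-0.0363)
member 4 (2-3): L=5.3891, (cx,cy)=(0.5064,0.8623)
solve A·x = −loads:
  F[0-1] = +51.2682 N (tension)
  F[0-2] = +196.9070 N (tension)
  F[1-2] = -1601.9499 N (compression)
  F[1-3] = +158.8946 N (tension)
  F[2-3] = -1324.0236 N (compression)
  Rx@0 = -223.4500 N
  Ry@0 = -43.8623 N
  Ry@2 = +2488.5123 N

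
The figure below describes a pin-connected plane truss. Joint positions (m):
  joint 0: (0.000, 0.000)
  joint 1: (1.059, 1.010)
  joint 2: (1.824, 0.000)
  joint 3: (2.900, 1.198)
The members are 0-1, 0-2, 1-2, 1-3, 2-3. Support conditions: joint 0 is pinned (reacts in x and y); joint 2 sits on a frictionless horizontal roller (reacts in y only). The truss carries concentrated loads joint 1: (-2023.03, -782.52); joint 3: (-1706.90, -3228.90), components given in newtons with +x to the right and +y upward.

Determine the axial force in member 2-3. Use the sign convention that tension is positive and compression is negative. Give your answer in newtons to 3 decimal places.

N=4 nodes, M=5 members, R=3 reactions → 2N=8, M+R=8
member 0 (0-1): L=1.4634, (cx,cy)=(0.7237,0.6902)
member 1 (0-2): L=1.8240, (cx,cy)=(1.0000,0.0000)
member 2 (1-2): L=1.2670, (cx,cy)=(0.6038,-0.7971)
member 3 (1-3): L=1.8506, (cx,cy)=(0.9948,0.1016)
member 4 (2-3): L=1.6103, (cx,cy)=(0.6682,0.7440)
solve A·x = −loads:
  F[0-1] = -963.1362 N (compression)
  F[0-2] = -3032.9563 N (compression)
  F[1-2] = +20.5162 N (tension)
  F[1-3] = +1320.5007 N (tension)
  F[2-3] = -4520.3916 N (compression)
  Rx@0 = +3729.9300 N
  Ry@0 = +664.7247 N
  Ry@2 = +3346.6953 N

-4520.392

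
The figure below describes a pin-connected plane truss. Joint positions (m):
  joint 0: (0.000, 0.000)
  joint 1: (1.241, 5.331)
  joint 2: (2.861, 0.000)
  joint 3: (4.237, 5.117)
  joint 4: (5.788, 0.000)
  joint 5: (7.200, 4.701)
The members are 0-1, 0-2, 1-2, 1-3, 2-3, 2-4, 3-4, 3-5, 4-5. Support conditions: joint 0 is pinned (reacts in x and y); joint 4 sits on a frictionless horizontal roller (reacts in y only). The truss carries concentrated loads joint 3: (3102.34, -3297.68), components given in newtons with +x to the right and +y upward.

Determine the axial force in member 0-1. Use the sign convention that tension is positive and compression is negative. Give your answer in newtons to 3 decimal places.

1908.720

N=6 nodes, M=9 members, R=3 reactions → 2N=12, M+R=12
member 0 (0-1): L=5.4735, (cx,cy)=(0.2267,0.9740)
member 1 (0-2): L=2.8610, (cx,cy)=(1.0000,0.0000)
member 2 (1-2): L=5.5717, (cx,cy)=(0.2908,-0.9568)
member 3 (1-3): L=3.0036, (cx,cy)=(0.9975,-0.0712)
member 4 (2-3): L=5.2988, (cx,cy)=(0.2597,0.9657)
member 5 (2-4): L=2.9270, (cx,cy)=(1.0000,0.0000)
member 6 (3-4): L=5.3469, (cx,cy)=(0.2901,-0.9570)
member 7 (3-5): L=2.9921, (cx,cy)=(0.9903,-0.1390)
member 8 (4-5): L=4.9085, (cx,cy)=(0.2877,0.9577)
solve A·x = −loads:
  F[0-1] = +1908.7201 N (tension)
  F[0-2] = +2669.5814 N (tension)
  F[1-2] = -2019.0872 N (compression)
  F[1-3] = +1022.4156 N (tension)
  F[2-3] = +2000.4865 N (tension)
  F[2-4] = +1563.0315 N (tension)
  F[3-4] = -5388.3726 N (compression)
  F[3-5] = +0.0000 N (tension)
  F[4-5] = -0.0000 N (compression)
  Rx@0 = -3102.3400 N
  Ry@0 = -1859.0138 N
  Ry@4 = +5156.6938 N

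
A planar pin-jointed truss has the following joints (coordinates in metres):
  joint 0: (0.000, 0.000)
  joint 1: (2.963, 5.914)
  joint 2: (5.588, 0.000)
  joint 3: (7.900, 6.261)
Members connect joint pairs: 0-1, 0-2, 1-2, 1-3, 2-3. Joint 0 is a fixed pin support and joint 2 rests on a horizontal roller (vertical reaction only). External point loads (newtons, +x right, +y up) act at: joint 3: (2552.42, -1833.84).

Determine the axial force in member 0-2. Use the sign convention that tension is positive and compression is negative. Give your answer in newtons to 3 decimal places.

N=4 nodes, M=5 members, R=3 reactions → 2N=8, M+R=8
member 0 (0-1): L=6.6147, (cx,cy)=(0.4479,0.8941)
member 1 (0-2): L=5.5880, (cx,cy)=(1.0000,0.0000)
member 2 (1-2): L=6.4704, (cx,cy)=(0.4057,-0.9140)
member 3 (1-3): L=4.9492, (cx,cy)=(0.9975,0.0701)
member 4 (2-3): L=6.6742, (cx,cy)=(0.3464,0.9381)
solve A·x = −loads:
  F[0-1] = +4047.3215 N (tension)
  F[0-2] = +739.4665 N (tension)
  F[1-2] = -3704.0354 N (compression)
  F[1-3] = +3323.8378 N (tension)
  F[2-3] = -2203.3016 N (compression)
  Rx@0 = -2552.4200 N
  Ry@0 = -3618.5647 N
  Ry@2 = +5452.4047 N

739.466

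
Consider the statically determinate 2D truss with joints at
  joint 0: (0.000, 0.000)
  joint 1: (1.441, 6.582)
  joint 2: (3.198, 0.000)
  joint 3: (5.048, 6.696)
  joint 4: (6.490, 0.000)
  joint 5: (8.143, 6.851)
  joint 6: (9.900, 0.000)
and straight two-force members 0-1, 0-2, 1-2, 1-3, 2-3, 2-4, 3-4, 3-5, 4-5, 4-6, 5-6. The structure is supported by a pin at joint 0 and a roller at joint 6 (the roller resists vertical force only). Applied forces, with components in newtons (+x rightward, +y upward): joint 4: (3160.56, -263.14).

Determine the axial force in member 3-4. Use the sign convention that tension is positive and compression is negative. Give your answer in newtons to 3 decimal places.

88.263

N=7 nodes, M=11 members, R=3 reactions → 2N=14, M+R=14
member 0 (0-1): L=6.7379, (cx,cy)=(0.2139,0.9769)
member 1 (0-2): L=3.1980, (cx,cy)=(1.0000,0.0000)
member 2 (1-2): L=6.8125, (cx,cy)=(0.2579,-0.9662)
member 3 (1-3): L=3.6088, (cx,cy)=(0.9995,0.0316)
member 4 (2-3): L=6.9469, (cx,cy)=(0.2663,0.9639)
member 5 (2-4): L=3.2920, (cx,cy)=(1.0000,0.0000)
member 6 (3-4): L=6.8495, (cx,cy)=(0.2105,-0.9776)
member 7 (3-5): L=3.0989, (cx,cy)=(0.9987,0.0500)
member 8 (4-5): L=7.0476, (cx,cy)=(0.2345,0.9721)
member 9 (4-6): L=3.4100, (cx,cy)=(1.0000,0.0000)
member 10 (5-6): L=7.0727, (cx,cy)=(0.2484,-0.9687)
solve A·x = −loads:
  F[0-1] = -92.7838 N (compression)
  F[0-2] = +3180.4032 N (tension)
  F[1-2] = +92.3823 N (tension)
  F[1-3] = -43.6913 N (compression)
  F[2-3] = -92.6009 N (compression)
  F[2-4] = +3228.8898 N (tension)
  F[3-4] = +88.2626 N (tension)
  F[3-5] = -87.0203 N (compression)
  F[4-5] = +181.9305 N (tension)
  F[4-6] = +44.2399 N (tension)
  F[5-6] = -178.0854 N (compression)
  Rx@0 = -3160.5600 N
  Ry@0 = +90.6371 N
  Ry@6 = +172.5029 N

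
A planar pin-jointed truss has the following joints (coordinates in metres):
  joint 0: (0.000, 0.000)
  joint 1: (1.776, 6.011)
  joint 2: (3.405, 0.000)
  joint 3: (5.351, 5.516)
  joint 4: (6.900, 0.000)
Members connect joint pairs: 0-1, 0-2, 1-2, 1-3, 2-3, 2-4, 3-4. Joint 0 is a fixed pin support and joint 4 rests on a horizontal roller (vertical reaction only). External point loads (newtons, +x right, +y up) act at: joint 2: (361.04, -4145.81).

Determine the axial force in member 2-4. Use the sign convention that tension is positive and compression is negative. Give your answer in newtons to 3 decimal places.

N=5 nodes, M=7 members, R=3 reactions → 2N=10, M+R=10
member 0 (0-1): L=6.2679, (cx,cy)=(0.2833,0.9590)
member 1 (0-2): L=3.4050, (cx,cy)=(1.0000,0.0000)
member 2 (1-2): L=6.2278, (cx,cy)=(0.2616,-0.9652)
member 3 (1-3): L=3.6091, (cx,cy)=(0.9905,-0.1372)
member 4 (2-3): L=5.8492, (cx,cy)=(0.3327,0.9430)
member 5 (2-4): L=3.4950, (cx,cy)=(1.0000,0.0000)
member 6 (3-4): L=5.7294, (cx,cy)=(0.2704,-0.9628)
solve A·x = −loads:
  F[0-1] = -2189.6833 N (compression)
  F[0-2] = +981.4856 N (tension)
  F[1-2] = +2352.9885 N (tension)
  F[1-3] = -1247.7035 N (compression)
  F[2-3] = +1987.9874 N (tension)
  F[2-4] = +574.5192 N (tension)
  F[3-4] = -2125.0046 N (compression)
  Rx@0 = -361.0400 N
  Ry@0 = +2099.9429 N
  Ry@4 = +2045.8671 N

574.519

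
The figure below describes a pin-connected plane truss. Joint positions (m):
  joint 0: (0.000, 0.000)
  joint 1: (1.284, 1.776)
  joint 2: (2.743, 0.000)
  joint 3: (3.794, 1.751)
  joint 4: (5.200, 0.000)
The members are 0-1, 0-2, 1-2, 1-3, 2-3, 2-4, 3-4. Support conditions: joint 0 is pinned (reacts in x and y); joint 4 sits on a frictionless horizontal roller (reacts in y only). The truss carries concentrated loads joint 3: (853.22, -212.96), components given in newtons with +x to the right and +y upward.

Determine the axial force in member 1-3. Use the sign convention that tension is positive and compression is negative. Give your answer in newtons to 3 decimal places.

N=5 nodes, M=7 members, R=3 reactions → 2N=10, M+R=10
member 0 (0-1): L=2.1915, (cx,cy)=(0.5859,0.8104)
member 1 (0-2): L=2.7430, (cx,cy)=(1.0000,0.0000)
member 2 (1-2): L=2.2984, (cx,cy)=(0.6348,-0.7727)
member 3 (1-3): L=2.5101, (cx,cy)=(1.0000,-0.0100)
member 4 (2-3): L=2.0422, (cx,cy)=(0.5146,0.8574)
member 5 (2-4): L=2.4570, (cx,cy)=(1.0000,0.0000)
member 6 (3-4): L=2.2456, (cx,cy)=(0.6261,-0.7797)
solve A·x = −loads:
  F[0-1] = +283.4737 N (tension)
  F[0-2] = +687.1355 N (tension)
  F[1-2] = -301.9136 N (compression)
  F[1-3] = +357.7499 N (tension)
  F[2-3] = +272.0849 N (tension)
  F[2-4] = +355.4621 N (tension)
  F[3-4] = -567.7347 N (compression)
  Rx@0 = -853.2200 N
  Ry@0 = -229.7243 N
  Ry@4 = +442.6843 N

357.750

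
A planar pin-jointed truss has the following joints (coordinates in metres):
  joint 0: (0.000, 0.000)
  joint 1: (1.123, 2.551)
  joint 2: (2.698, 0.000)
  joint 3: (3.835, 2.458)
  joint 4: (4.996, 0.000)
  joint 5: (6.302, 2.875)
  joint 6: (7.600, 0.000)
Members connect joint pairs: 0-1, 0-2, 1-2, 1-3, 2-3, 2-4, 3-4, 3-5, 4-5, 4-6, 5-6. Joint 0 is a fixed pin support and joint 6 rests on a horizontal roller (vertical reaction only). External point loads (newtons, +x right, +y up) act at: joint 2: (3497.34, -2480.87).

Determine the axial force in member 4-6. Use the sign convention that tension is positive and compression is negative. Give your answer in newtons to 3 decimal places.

N=7 nodes, M=11 members, R=3 reactions → 2N=14, M+R=14
member 0 (0-1): L=2.7872, (cx,cy)=(0.4029,0.9152)
member 1 (0-2): L=2.6980, (cx,cy)=(1.0000,0.0000)
member 2 (1-2): L=2.9980, (cx,cy)=(0.5253,-0.8509)
member 3 (1-3): L=2.7136, (cx,cy)=(0.9994,-0.0343)
member 4 (2-3): L=2.7082, (cx,cy)=(0.4198,0.9076)
member 5 (2-4): L=2.2980, (cx,cy)=(1.0000,0.0000)
member 6 (3-4): L=2.7184, (cx,cy)=(0.4271,-0.9042)
member 7 (3-5): L=2.5020, (cx,cy)=(0.9860,0.1667)
member 8 (4-5): L=3.1577, (cx,cy)=(0.4136,0.9105)
member 9 (4-6): L=2.6040, (cx,cy)=(1.0000,0.0000)
member 10 (5-6): L=3.1544, (cx,cy)=(0.4115,-0.9114)
solve A·x = −loads:
  F[0-1] = -1748.3496 N (compression)
  F[0-2] = +4201.7622 N (tension)
  F[1-2] = +1950.2533 N (tension)
  F[1-3] = -1729.9919 N (compression)
  F[2-3] = +905.0425 N (tension)
  F[2-4] = +1349.0109 N (tension)
  F[3-4] = -1135.5315 N (compression)
  F[3-5] = -876.2934 N (compression)
  F[4-5] = +1127.7305 N (tension)
  F[4-6] = +397.6209 N (tension)
  F[5-6] = -966.3076 N (compression)
  Rx@0 = -3497.3400 N
  Ry@0 = +1600.1612 N
  Ry@6 = +880.7088 N

397.621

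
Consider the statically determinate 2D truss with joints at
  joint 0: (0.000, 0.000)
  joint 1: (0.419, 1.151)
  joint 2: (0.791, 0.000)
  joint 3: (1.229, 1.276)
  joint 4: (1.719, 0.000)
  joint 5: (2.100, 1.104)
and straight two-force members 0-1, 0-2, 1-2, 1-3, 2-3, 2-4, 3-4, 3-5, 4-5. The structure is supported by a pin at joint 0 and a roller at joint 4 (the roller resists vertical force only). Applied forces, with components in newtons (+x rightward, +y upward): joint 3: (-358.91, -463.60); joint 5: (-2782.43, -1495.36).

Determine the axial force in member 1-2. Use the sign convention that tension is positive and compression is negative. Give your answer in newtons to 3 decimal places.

1751.703

N=6 nodes, M=9 members, R=3 reactions → 2N=12, M+R=12
member 0 (0-1): L=1.2249, (cx,cy)=(0.3421,0.9397)
member 1 (0-2): L=0.7910, (cx,cy)=(1.0000,0.0000)
member 2 (1-2): L=1.2096, (cx,cy)=(0.3075,-0.9515)
member 3 (1-3): L=0.8196, (cx,cy)=(0.9883,0.1525)
member 4 (2-3): L=1.3491, (cx,cy)=(0.3247,0.9458)
member 5 (2-4): L=0.9280, (cx,cy)=(1.0000,0.0000)
member 6 (3-4): L=1.3668, (cx,cy)=(0.3585,-0.9335)
member 7 (3-5): L=0.8878, (cx,cy)=(0.9811,-0.1937)
member 8 (4-5): L=1.1679, (cx,cy)=(0.3262,0.9453)
solve A·x = −loads:
  F[0-1] = -1973.1343 N (compression)
  F[0-2] = -2466.3884 N (compression)
  F[1-2] = +1751.7029 N (tension)
  F[1-3] = -1228.0266 N (compression)
  F[2-3] = -1762.2745 N (compression)
  F[2-4] = -1355.5304 N (compression)
  F[3-4] = +1938.3311 N (tension)
  F[3-5] = -2162.7442 N (compression)
  F[4-5] = -2025.1484 N (compression)
  Rx@0 = +3141.3400 N
  Ry@0 = +1854.1034 N
  Ry@4 = +104.8566 N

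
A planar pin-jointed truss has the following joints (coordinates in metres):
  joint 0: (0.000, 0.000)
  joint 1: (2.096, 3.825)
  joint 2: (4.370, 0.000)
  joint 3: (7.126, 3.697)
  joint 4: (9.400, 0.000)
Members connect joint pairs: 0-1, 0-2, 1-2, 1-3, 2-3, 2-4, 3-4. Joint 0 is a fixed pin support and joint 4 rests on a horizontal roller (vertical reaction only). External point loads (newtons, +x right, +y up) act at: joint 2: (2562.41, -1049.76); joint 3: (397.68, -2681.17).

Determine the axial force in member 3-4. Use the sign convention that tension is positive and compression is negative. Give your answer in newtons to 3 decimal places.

N=5 nodes, M=7 members, R=3 reactions → 2N=10, M+R=10
member 0 (0-1): L=4.3616, (cx,cy)=(0.4806,0.8770)
member 1 (0-2): L=4.3700, (cx,cy)=(1.0000,0.0000)
member 2 (1-2): L=4.4499, (cx,cy)=(0.5110,-0.8596)
member 3 (1-3): L=5.0316, (cx,cy)=(0.9997,-0.0254)
member 4 (2-3): L=4.6112, (cx,cy)=(0.5977,0.8017)
member 5 (2-4): L=5.0300, (cx,cy)=(1.0000,0.0000)
member 6 (3-4): L=4.3404, (cx,cy)=(0.5239,-0.8518)
solve A·x = −loads:
  F[0-1] = -1201.8055 N (compression)
  F[0-2] = +3537.6224 N (tension)
  F[1-2] = +1262.3245 N (tension)
  F[1-3] = -1223.0032 N (compression)
  F[2-3] = -44.0213 N (compression)
  F[2-4] = +1646.5977 N (tension)
  F[3-4] = -3142.8572 N (compression)
  Rx@0 = -2960.0900 N
  Ry@0 = +1053.9415 N
  Ry@4 = +2676.9885 N

-3142.857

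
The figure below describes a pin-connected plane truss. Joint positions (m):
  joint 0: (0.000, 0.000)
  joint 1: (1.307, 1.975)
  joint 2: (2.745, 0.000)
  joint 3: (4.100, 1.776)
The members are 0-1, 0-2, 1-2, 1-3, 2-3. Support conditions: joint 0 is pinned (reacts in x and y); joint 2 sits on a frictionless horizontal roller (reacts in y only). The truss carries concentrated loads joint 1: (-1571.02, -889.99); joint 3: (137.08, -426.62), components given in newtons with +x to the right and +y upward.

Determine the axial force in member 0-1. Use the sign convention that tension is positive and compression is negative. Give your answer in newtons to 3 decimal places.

-1555.629

N=4 nodes, M=5 members, R=3 reactions → 2N=8, M+R=8
member 0 (0-1): L=2.3683, (cx,cy)=(0.5519,0.8339)
member 1 (0-2): L=2.7450, (cx,cy)=(1.0000,0.0000)
member 2 (1-2): L=2.4430, (cx,cy)=(0.5886,-0.8084)
member 3 (1-3): L=2.8001, (cx,cy)=(0.9975,-0.0711)
member 4 (2-3): L=2.2339, (cx,cy)=(0.6066,0.7950)
solve A·x = −loads:
  F[0-1] = -1555.6288 N (compression)
  F[0-2] = -575.4332 N (compression)
  F[1-2] = +465.1506 N (tension)
  F[1-3] = +439.8333 N (tension)
  F[2-3] = -497.2906 N (compression)
  Rx@0 = +1433.9400 N
  Ry@0 = +1297.2845 N
  Ry@2 = +19.3255 N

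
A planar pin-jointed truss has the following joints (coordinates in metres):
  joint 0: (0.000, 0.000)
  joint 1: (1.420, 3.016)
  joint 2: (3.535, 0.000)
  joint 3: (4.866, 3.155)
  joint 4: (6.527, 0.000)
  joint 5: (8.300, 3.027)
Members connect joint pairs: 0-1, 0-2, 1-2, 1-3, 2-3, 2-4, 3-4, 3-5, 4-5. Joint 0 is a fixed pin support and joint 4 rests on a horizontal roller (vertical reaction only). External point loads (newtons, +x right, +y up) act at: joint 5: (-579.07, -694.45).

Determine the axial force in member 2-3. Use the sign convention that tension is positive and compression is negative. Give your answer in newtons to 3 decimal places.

-82.744

N=6 nodes, M=9 members, R=3 reactions → 2N=12, M+R=12
member 0 (0-1): L=3.3336, (cx,cy)=(0.4260,0.9047)
member 1 (0-2): L=3.5350, (cx,cy)=(1.0000,0.0000)
member 2 (1-2): L=3.6837, (cx,cy)=(0.5742,-0.8187)
member 3 (1-3): L=3.4488, (cx,cy)=(0.9992,0.0403)
member 4 (2-3): L=3.4243, (cx,cy)=(0.3887,0.9214)
member 5 (2-4): L=2.9920, (cx,cy)=(1.0000,0.0000)
member 6 (3-4): L=3.5655, (cx,cy)=(0.4659,-0.8849)
member 7 (3-5): L=3.4364, (cx,cy)=(0.9993,-0.0372)
member 8 (4-5): L=3.5080, (cx,cy)=(0.5054,0.8629)
solve A·x = −loads:
  F[0-1] = -88.3261 N (compression)
  F[0-2] = -541.4457 N (compression)
  F[1-2] = +93.1152 N (tension)
  F[1-3] = -91.1609 N (compression)
  F[2-3] = -82.7443 N (compression)
  F[2-4] = -455.8208 N (compression)
  F[3-4] = +97.4133 N (tension)
  F[3-5] = -168.7464 N (compression)
  F[4-5] = -812.0911 N (compression)
  Rx@0 = +579.0700 N
  Ry@0 = +79.9119 N
  Ry@4 = +614.5381 N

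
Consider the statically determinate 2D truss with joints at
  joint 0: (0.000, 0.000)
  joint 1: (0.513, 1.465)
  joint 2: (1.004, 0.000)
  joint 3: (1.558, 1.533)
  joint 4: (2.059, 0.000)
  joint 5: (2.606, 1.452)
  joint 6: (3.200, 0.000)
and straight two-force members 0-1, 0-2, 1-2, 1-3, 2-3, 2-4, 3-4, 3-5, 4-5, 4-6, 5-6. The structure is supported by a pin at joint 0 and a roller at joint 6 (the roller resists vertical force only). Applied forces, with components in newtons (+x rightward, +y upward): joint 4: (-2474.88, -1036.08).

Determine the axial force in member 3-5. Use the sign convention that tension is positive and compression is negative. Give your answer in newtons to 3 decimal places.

N=7 nodes, M=11 members, R=3 reactions → 2N=14, M+R=14
member 0 (0-1): L=1.5522, (cx,cy)=(0.3305,0.9438)
member 1 (0-2): L=1.0040, (cx,cy)=(1.0000,0.0000)
member 2 (1-2): L=1.5451, (cx,cy)=(0.3178,-0.9482)
member 3 (1-3): L=1.0472, (cx,cy)=(0.9979,0.0649)
member 4 (2-3): L=1.6300, (cx,cy)=(0.3399,0.9405)
member 5 (2-4): L=1.0550, (cx,cy)=(1.0000,0.0000)
member 6 (3-4): L=1.6128, (cx,cy)=(0.3106,-0.9505)
member 7 (3-5): L=1.0511, (cx,cy)=(0.9970,-0.0771)
member 8 (4-5): L=1.5516, (cx,cy)=(0.3525,0.9358)
member 9 (4-6): L=1.1410, (cx,cy)=(1.0000,0.0000)
member 10 (5-6): L=1.5688, (cx,cy)=(0.3786,-0.9255)
solve A·x = −loads:
  F[0-1] = -391.4220 N (compression)
  F[0-2] = -2345.5174 N (compression)
  F[1-2] = +372.6192 N (tension)
  F[1-3] = -248.2978 N (compression)
  F[2-3] = -375.6668 N (compression)
  F[2-4] = -2099.4281 N (compression)
  F[3-4] = +430.0469 N (tension)
  F[3-5] = -510.5606 N (compression)
  F[4-5] = +670.3461 N (tension)
  F[4-6] = +272.7216 N (tension)
  F[5-6] = -720.2797 N (compression)
  Rx@0 = +2474.8800 N
  Ry@0 = +369.4273 N
  Ry@6 = +666.6527 N

-510.561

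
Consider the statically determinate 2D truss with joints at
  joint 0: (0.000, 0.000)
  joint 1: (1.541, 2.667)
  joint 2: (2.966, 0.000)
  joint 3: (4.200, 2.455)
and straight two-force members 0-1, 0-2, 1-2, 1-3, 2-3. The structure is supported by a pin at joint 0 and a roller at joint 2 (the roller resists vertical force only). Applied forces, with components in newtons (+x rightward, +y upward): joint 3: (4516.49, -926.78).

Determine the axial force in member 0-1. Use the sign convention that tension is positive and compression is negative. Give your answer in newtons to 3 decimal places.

N=4 nodes, M=5 members, R=3 reactions → 2N=8, M+R=8
member 0 (0-1): L=3.0802, (cx,cy)=(0.5003,0.8659)
member 1 (0-2): L=2.9660, (cx,cy)=(1.0000,0.0000)
member 2 (1-2): L=3.0238, (cx,cy)=(0.4713,-0.8820)
member 3 (1-3): L=2.6674, (cx,cy)=(0.9968,-0.0795)
member 4 (2-3): L=2.7477, (cx,cy)=(0.4491,0.8935)
solve A·x = −loads:
  F[0-1] = +4762.8582 N (tension)
  F[0-2] = +2133.6615 N (tension)
  F[1-2] = -5108.7318 N (compression)
  F[1-3] = +4805.5583 N (tension)
  F[2-3] = -609.8057 N (compression)
  Rx@0 = -4516.4900 N
  Ry@0 = -4123.9479 N
  Ry@2 = +5050.7279 N

4762.858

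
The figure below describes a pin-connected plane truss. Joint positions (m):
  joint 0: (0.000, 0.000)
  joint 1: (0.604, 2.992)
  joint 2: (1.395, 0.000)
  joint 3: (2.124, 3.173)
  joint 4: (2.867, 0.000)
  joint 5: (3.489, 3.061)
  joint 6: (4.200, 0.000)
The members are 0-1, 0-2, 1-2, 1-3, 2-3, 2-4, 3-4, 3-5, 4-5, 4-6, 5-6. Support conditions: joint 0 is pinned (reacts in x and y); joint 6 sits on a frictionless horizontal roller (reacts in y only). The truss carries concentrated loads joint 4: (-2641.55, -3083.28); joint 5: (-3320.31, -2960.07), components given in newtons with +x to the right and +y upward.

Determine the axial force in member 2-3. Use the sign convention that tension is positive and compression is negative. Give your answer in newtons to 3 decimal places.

-3785.779

N=7 nodes, M=11 members, R=3 reactions → 2N=14, M+R=14
member 0 (0-1): L=3.0524, (cx,cy)=(0.1979,0.9802)
member 1 (0-2): L=1.3950, (cx,cy)=(1.0000,0.0000)
member 2 (1-2): L=3.0948, (cx,cy)=(0.2556,-0.9668)
member 3 (1-3): L=1.5307, (cx,cy)=(0.9930,0.1182)
member 4 (2-3): L=3.2557, (cx,cy)=(0.2239,0.9746)
member 5 (2-4): L=1.4720, (cx,cy)=(1.0000,0.0000)
member 6 (3-4): L=3.2588, (cx,cy)=(0.2280,-0.9737)
member 7 (3-5): L=1.3696, (cx,cy)=(0.9967,-0.0818)
member 8 (4-5): L=3.1236, (cx,cy)=(0.1991,0.9800)
member 9 (4-6): L=1.3330, (cx,cy)=(1.0000,0.0000)
member 10 (5-6): L=3.1425, (cx,cy)=(0.2263,-0.9741)
solve A·x = −loads:
  F[0-1] = -3978.2095 N (compression)
  F[0-2] = -5174.6523 N (compression)
  F[1-2] = +3816.4130 N (tension)
  F[1-3] = -1775.0999 N (compression)
  F[2-3] = -3785.7792 N (compression)
  F[2-4] = -3351.5119 N (compression)
  F[3-4] = +4307.7726 N (tension)
  F[3-5] = -3604.5753 N (compression)
  F[4-5] = -1133.7407 N (compression)
  F[4-6] = +497.9566 N (tension)
  F[5-6] = -2200.8768 N (compression)
  Rx@0 = +5961.8600 N
  Ry@0 = +3899.5455 N
  Ry@6 = +2143.8045 N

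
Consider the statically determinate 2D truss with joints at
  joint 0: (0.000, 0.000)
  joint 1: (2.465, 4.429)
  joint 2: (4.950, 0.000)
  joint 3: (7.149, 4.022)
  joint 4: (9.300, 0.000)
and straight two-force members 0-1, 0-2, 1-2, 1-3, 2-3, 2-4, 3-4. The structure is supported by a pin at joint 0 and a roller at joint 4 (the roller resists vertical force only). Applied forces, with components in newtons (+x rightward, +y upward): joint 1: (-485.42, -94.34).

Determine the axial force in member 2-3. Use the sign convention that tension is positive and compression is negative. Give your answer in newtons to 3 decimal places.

-213.892

N=5 nodes, M=7 members, R=3 reactions → 2N=10, M+R=10
member 0 (0-1): L=5.0688, (cx,cy)=(0.4863,0.8738)
member 1 (0-2): L=4.9500, (cx,cy)=(1.0000,0.0000)
member 2 (1-2): L=5.0785, (cx,cy)=(0.4893,-0.8721)
member 3 (1-3): L=4.7016, (cx,cy)=(0.9962,-0.0866)
member 4 (2-3): L=4.5839, (cx,cy)=(0.4797,0.8774)
member 5 (2-4): L=4.3500, (cx,cy)=(1.0000,0.0000)
member 6 (3-4): L=4.5611, (cx,cy)=(0.4716,-0.8818)
solve A·x = −loads:
  F[0-1] = -343.9172 N (compression)
  F[0-2] = -318.1687 N (compression)
  F[1-2] = +215.1951 N (tension)
  F[1-3] = +213.6722 N (tension)
  F[2-3] = -213.8918 N (compression)
  F[2-4] = -110.2613 N (compression)
  F[3-4] = +233.8021 N (tension)
  Rx@0 = +485.4200 N
  Ry@0 = +300.5096 N
  Ry@4 = -206.1696 N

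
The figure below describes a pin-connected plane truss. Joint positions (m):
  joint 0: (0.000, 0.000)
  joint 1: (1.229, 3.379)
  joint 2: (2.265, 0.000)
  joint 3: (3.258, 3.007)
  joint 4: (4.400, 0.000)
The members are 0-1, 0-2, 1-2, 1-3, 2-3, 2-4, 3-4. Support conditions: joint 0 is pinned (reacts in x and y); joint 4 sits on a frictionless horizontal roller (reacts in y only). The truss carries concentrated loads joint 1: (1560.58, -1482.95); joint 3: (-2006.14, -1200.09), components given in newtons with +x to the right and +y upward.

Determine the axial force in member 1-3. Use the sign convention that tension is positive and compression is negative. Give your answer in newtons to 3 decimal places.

-2312.533

N=5 nodes, M=7 members, R=3 reactions → 2N=10, M+R=10
member 0 (0-1): L=3.5956, (cx,cy)=(0.3418,0.9398)
member 1 (0-2): L=2.2650, (cx,cy)=(1.0000,0.0000)
member 2 (1-2): L=3.5343, (cx,cy)=(0.2931,-0.9561)
member 3 (1-3): L=2.0628, (cx,cy)=(0.9836,-0.1803)
member 4 (2-3): L=3.1667, (cx,cy)=(0.3136,0.9496)
member 5 (2-4): L=2.1350, (cx,cy)=(1.0000,0.0000)
member 6 (3-4): L=3.2166, (cx,cy)=(0.3550,-0.9349)
solve A·x = −loads:
  F[0-1] = -1652.2919 N (compression)
  F[0-2] = +119.2100 N (tension)
  F[1-2] = +509.2242 N (tension)
  F[1-3] = -2312.5333 N (compression)
  F[2-3] = -512.7145 N (compression)
  F[2-4] = +429.2535 N (tension)
  F[3-4] = -1209.0337 N (compression)
  Rx@0 = +445.5600 N
  Ry@0 = +1552.7728 N
  Ry@4 = +1130.2672 N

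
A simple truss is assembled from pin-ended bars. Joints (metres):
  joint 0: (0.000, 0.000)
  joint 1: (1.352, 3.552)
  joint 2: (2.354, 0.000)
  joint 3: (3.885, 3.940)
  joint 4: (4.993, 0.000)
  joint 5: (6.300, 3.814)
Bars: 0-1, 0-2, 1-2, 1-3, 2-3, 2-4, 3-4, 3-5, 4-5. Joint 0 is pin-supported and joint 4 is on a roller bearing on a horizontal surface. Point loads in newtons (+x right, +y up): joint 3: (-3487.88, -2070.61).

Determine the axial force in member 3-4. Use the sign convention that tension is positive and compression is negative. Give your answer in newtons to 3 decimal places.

N=6 nodes, M=9 members, R=3 reactions → 2N=12, M+R=12
member 0 (0-1): L=3.8006, (cx,cy)=(0.3557,0.9346)
member 1 (0-2): L=2.3540, (cx,cy)=(1.0000,0.0000)
member 2 (1-2): L=3.6906, (cx,cy)=(0.2715,-0.9624)
member 3 (1-3): L=2.5625, (cx,cy)=(0.9885,0.1514)
member 4 (2-3): L=4.2270, (cx,cy)=(0.3622,0.9321)
member 5 (2-4): L=2.6390, (cx,cy)=(1.0000,0.0000)
member 6 (3-4): L=4.0928, (cx,cy)=(0.2707,-0.9627)
member 7 (3-5): L=2.4183, (cx,cy)=(0.9986,-0.0521)
member 8 (4-5): L=4.0317, (cx,cy)=(0.3242,0.9460)
solve A·x = −loads:
  F[0-1] = -3436.5881 N (compression)
  F[0-2] = -2265.3732 N (compression)
  F[1-2] = +3012.4027 N (tension)
  F[1-3] = -2064.1688 N (compression)
  F[2-3] = -3110.4452 N (compression)
  F[2-4] = -320.9215 N (compression)
  F[3-4] = +1185.4491 N (tension)
  F[3-5] = +0.0000 N (tension)
  F[4-5] = -0.0000 N (compression)
  Rx@0 = +3487.8800 N
  Ry@0 = +3211.7931 N
  Ry@4 = -1141.1831 N

1185.449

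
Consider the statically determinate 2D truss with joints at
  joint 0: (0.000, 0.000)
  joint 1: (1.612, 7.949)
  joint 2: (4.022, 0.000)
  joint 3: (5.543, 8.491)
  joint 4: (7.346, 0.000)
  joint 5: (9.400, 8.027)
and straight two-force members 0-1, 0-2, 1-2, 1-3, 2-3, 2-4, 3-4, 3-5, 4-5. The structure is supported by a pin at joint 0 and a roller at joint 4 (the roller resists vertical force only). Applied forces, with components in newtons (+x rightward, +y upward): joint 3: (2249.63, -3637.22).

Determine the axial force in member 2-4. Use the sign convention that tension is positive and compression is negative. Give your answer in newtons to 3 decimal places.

1134.923

N=6 nodes, M=9 members, R=3 reactions → 2N=12, M+R=12
member 0 (0-1): L=8.1108, (cx,cy)=(0.1987,0.9801)
member 1 (0-2): L=4.0220, (cx,cy)=(1.0000,0.0000)
member 2 (1-2): L=8.3063, (cx,cy)=(0.2901,-0.9570)
member 3 (1-3): L=3.9682, (cx,cy)=(0.9906,0.1366)
member 4 (2-3): L=8.6262, (cx,cy)=(0.1763,0.9843)
member 5 (2-4): L=3.3240, (cx,cy)=(1.0000,0.0000)
member 6 (3-4): L=8.6803, (cx,cy)=(0.2077,-0.9782)
member 7 (3-5): L=3.8848, (cx,cy)=(0.9928,-0.1194)
member 8 (4-5): L=8.2856, (cx,cy)=(0.2479,0.9688)
solve A·x = −loads:
  F[0-1] = +1742.3130 N (tension)
  F[0-2] = +1903.3501 N (tension)
  F[1-2] = -1664.8250 N (compression)
  F[1-3] = +837.1597 N (tension)
  F[2-3] = +1618.5703 N (tension)
  F[2-4] = +1134.9228 N (tension)
  F[3-4] = -5463.9429 N (compression)
  F[3-5] = -0.0000 N (compression)
  F[4-5] = +0.0000 N (tension)
  Rx@0 = -2249.6300 N
  Ry@0 = -1707.5552 N
  Ry@4 = +5344.7752 N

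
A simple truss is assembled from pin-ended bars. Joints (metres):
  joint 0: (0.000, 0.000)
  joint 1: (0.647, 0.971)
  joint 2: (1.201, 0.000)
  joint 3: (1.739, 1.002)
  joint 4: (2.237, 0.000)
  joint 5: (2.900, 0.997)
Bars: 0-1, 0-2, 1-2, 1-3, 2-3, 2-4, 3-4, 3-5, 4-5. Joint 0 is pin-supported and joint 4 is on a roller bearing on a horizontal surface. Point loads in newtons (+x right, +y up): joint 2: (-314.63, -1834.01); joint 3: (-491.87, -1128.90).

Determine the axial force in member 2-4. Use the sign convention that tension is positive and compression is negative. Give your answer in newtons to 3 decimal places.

N=6 nodes, M=9 members, R=3 reactions → 2N=12, M+R=12
member 0 (0-1): L=1.1668, (cx,cy)=(0.5545,0.8322)
member 1 (0-2): L=1.2010, (cx,cy)=(1.0000,0.0000)
member 2 (1-2): L=1.1179, (cx,cy)=(0.4956,-0.8686)
member 3 (1-3): L=1.0924, (cx,cy)=(0.9996,0.0284)
member 4 (2-3): L=1.1373, (cx,cy)=(0.4731,0.8810)
member 5 (2-4): L=1.0360, (cx,cy)=(1.0000,0.0000)
member 6 (3-4): L=1.1189, (cx,cy)=(0.4451,-0.8955)
member 7 (3-5): L=1.1610, (cx,cy)=(1.0000,-0.0043)
member 8 (4-5): L=1.1973, (cx,cy)=(0.5537,0.8327)
solve A·x = −loads:
  F[0-1] = -1587.3947 N (compression)
  F[0-2] = +73.7142 N (tension)
  F[1-2] = +1468.3356 N (tension)
  F[1-3] = -1608.5115 N (compression)
  F[2-3] = +634.0871 N (tension)
  F[2-4] = +816.0384 N (tension)
  F[3-4] = -1833.5164 N (compression)
  F[3-5] = -0.0000 N (tension)
  F[4-5] = +0.0000 N (tension)
  Rx@0 = +806.5000 N
  Ry@0 = +1321.0015 N
  Ry@4 = +1641.9085 N

816.038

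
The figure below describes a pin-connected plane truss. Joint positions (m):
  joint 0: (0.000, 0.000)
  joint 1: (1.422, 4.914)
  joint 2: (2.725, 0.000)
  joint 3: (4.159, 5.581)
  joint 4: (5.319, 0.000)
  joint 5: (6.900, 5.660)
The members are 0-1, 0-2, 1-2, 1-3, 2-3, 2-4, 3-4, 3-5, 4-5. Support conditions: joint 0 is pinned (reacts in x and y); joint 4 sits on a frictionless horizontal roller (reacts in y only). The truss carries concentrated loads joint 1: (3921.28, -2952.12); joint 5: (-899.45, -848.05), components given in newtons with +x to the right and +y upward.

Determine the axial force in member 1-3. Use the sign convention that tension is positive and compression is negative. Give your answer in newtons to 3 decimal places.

-2629.621

N=6 nodes, M=9 members, R=3 reactions → 2N=12, M+R=12
member 0 (0-1): L=5.1156, (cx,cy)=(0.2780,0.9606)
member 1 (0-2): L=2.7250, (cx,cy)=(1.0000,0.0000)
member 2 (1-2): L=5.0838, (cx,cy)=(0.2563,-0.9666)
member 3 (1-3): L=2.8171, (cx,cy)=(0.9716,0.2368)
member 4 (2-3): L=5.7623, (cx,cy)=(0.2489,0.9685)
member 5 (2-4): L=2.5940, (cx,cy)=(1.0000,0.0000)
member 6 (3-4): L=5.7003, (cx,cy)=(0.2035,-0.9791)
member 7 (3-5): L=2.7421, (cx,cy)=(0.9996,0.0288)
member 8 (4-5): L=5.8767, (cx,cy)=(0.2690,0.9631)
solve A·x = −loads:
  F[0-1] = +785.7399 N (tension)
  F[0-2] = +2803.4158 N (tension)
  F[1-2] = -4479.1229 N (compression)
  F[1-3] = -2629.6214 N (compression)
  F[2-3] = +4470.1364 N (tension)
  F[2-4] = +542.9646 N (tension)
  F[3-4] = -3805.7796 N (compression)
  F[3-5] = -668.2201 N (compression)
  F[4-5] = -860.5249 N (compression)
  Rx@0 = -3021.8300 N
  Ry@0 = -754.7731 N
  Ry@4 = +4554.9431 N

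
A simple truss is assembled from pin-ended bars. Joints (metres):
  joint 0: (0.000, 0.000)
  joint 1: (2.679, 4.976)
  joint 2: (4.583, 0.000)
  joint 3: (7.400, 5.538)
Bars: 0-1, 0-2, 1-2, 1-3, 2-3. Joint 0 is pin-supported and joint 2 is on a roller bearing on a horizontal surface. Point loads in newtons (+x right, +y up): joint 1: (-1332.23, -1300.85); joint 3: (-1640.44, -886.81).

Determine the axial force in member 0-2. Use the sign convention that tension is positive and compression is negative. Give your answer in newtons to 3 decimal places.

N=4 nodes, M=5 members, R=3 reactions → 2N=8, M+R=8
member 0 (0-1): L=5.6513, (cx,cy)=(0.4740,0.8805)
member 1 (0-2): L=4.5830, (cx,cy)=(1.0000,0.0000)
member 2 (1-2): L=5.3278, (cx,cy)=(0.3574,-0.9340)
member 3 (1-3): L=4.7543, (cx,cy)=(0.9930,0.1182)
member 4 (2-3): L=6.2133, (cx,cy)=(0.4534,0.8913)
solve A·x = −loads:
  F[0-1] = -3888.8048 N (compression)
  F[0-2] = -1129.1935 N (compression)
  F[1-2] = +2112.0010 N (tension)
  F[1-3] = -1274.9483 N (compression)
  F[2-3] = -825.8589 N (compression)
  Rx@0 = +2972.6700 N
  Ry@0 = +3424.0907 N
  Ry@2 = -1236.4307 N

-1129.193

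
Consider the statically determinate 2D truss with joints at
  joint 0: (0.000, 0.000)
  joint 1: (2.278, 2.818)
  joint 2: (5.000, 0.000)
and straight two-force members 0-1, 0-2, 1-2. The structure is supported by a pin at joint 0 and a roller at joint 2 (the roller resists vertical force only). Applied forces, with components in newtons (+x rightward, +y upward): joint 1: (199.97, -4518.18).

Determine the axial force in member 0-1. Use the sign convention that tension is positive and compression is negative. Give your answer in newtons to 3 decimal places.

-3017.937

N=3 nodes, M=3 members, R=3 reactions → 2N=6, M+R=6
member 0 (0-1): L=3.6236, (cx,cy)=(0.6287,0.7777)
member 1 (0-2): L=5.0000, (cx,cy)=(1.0000,0.0000)
member 2 (1-2): L=3.9180, (cx,cy)=(0.6947,-0.7193)
solve A·x = −loads:
  F[0-1] = -3017.9367 N (compression)
  F[0-2] = +2097.2207 N (tension)
  F[1-2] = -3018.6724 N (compression)
  Rx@0 = -199.9700 N
  Ry@0 = +2346.9941 N
  Ry@2 = +2171.1859 N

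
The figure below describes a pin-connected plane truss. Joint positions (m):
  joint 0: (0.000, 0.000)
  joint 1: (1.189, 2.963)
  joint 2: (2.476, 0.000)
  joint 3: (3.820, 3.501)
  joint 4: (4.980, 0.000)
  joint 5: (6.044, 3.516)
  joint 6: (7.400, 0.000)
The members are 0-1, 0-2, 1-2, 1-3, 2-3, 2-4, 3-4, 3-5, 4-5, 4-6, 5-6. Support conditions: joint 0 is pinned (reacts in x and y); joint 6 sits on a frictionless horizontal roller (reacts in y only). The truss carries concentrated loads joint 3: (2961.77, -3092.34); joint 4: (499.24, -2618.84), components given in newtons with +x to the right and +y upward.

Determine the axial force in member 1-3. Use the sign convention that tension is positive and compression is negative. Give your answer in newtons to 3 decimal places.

N=7 nodes, M=11 members, R=3 reactions → 2N=14, M+R=14
member 0 (0-1): L=3.1927, (cx,cy)=(0.3724,0.9281)
member 1 (0-2): L=2.4760, (cx,cy)=(1.0000,0.0000)
member 2 (1-2): L=3.2304, (cx,cy)=(0.3984,-0.9172)
member 3 (1-3): L=2.6854, (cx,cy)=(0.9797,0.2003)
member 4 (2-3): L=3.7501, (cx,cy)=(0.3584,0.9336)
member 5 (2-4): L=2.5040, (cx,cy)=(1.0000,0.0000)
member 6 (3-4): L=3.6882, (cx,cy)=(0.3145,-0.9493)
member 7 (3-5): L=2.2241, (cx,cy)=(1.0000,0.0067)
member 8 (4-5): L=3.6735, (cx,cy)=(0.2896,0.9571)
member 9 (4-6): L=2.4200, (cx,cy)=(1.0000,0.0000)
member 10 (5-6): L=3.7684, (cx,cy)=(0.3598,-0.9330)
solve A·x = −loads:
  F[0-1] = -1024.9468 N (compression)
  F[0-2] = +3842.7171 N (tension)
  F[1-2] = +874.3195 N (tension)
  F[1-3] = -745.1407 N (compression)
  F[2-3] = -858.9983 N (compression)
  F[2-4] = +4498.9000 N (tension)
  F[3-4] = -2278.9162 N (compression)
  F[3-5] = -3282.9720 N (compression)
  F[4-5] = +4996.2729 N (tension)
  F[4-6] = +1835.7533 N (tension)
  F[5-6] = -5101.6888 N (compression)
  Rx@0 = -3461.0100 N
  Ry@0 = +951.2180 N
  Ry@6 = +4759.9620 N

-745.141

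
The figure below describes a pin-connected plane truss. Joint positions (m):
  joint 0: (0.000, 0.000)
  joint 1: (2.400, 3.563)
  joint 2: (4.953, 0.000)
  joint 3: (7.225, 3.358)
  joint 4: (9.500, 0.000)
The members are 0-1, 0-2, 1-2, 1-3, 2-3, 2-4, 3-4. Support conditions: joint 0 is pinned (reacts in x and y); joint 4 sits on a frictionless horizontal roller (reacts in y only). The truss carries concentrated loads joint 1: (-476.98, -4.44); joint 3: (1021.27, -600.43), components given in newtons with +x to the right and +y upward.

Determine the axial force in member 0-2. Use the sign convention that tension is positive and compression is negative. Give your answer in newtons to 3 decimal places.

N=5 nodes, M=7 members, R=3 reactions → 2N=10, M+R=10
member 0 (0-1): L=4.2959, (cx,cy)=(0.5587,0.8294)
member 1 (0-2): L=4.9530, (cx,cy)=(1.0000,0.0000)
member 2 (1-2): L=4.3832, (cx,cy)=(0.5824,-0.8129)
member 3 (1-3): L=4.8294, (cx,cy)=(0.9991,-0.0424)
member 4 (2-3): L=4.0544, (cx,cy)=(0.5604,0.8282)
member 5 (2-4): L=4.5470, (cx,cy)=(1.0000,0.0000)
member 6 (3-4): L=4.0561, (cx,cy)=(0.5609,-0.8279)
solve A·x = −loads:
  F[0-1] = +42.1924 N (tension)
  F[0-2] = +520.7184 N (tension)
  F[1-2] = -77.0196 N (compression)
  F[1-3] = +545.9034 N (tension)
  F[2-3] = +75.5906 N (tension)
  F[2-4] = +433.4993 N (tension)
  F[3-4] = -772.8826 N (compression)
  Rx@0 = -544.2900 N
  Ry@0 = -34.9940 N
  Ry@4 = +639.8640 N

520.718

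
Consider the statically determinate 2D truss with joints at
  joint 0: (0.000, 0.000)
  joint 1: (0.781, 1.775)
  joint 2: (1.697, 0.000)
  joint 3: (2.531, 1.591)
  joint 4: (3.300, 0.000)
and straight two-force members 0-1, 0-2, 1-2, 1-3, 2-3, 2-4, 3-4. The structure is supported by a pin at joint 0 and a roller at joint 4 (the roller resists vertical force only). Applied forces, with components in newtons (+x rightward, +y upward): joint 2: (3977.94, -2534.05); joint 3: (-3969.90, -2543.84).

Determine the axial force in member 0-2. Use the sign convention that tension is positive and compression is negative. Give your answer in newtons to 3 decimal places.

1652.627

N=5 nodes, M=7 members, R=3 reactions → 2N=10, M+R=10
member 0 (0-1): L=1.9392, (cx,cy)=(0.4027,0.9153)
member 1 (0-2): L=1.6970, (cx,cy)=(1.0000,0.0000)
member 2 (1-2): L=1.9974, (cx,cy)=(0.4586,-0.8886)
member 3 (1-3): L=1.7596, (cx,cy)=(0.9945,-0.1046)
member 4 (2-3): L=1.7963, (cx,cy)=(0.4643,0.8857)
member 5 (2-4): L=1.6030, (cx,cy)=(1.0000,0.0000)
member 6 (3-4): L=1.7671, (cx,cy)=(0.4352,-0.9003)
solve A·x = −loads:
  F[0-1] = -4083.5108 N (compression)
  F[0-2] = +1652.6275 N (tension)
  F[1-2] = +4653.1164 N (tension)
  F[1-3] = -3799.2971 N (compression)
  F[2-3] = -1807.5490 N (compression)
  F[2-4] = +647.7731 N (tension)
  F[3-4] = -1488.5303 N (compression)
  Rx@0 = -8.0400 N
  Ry@0 = +3737.6988 N
  Ry@4 = +1340.1912 N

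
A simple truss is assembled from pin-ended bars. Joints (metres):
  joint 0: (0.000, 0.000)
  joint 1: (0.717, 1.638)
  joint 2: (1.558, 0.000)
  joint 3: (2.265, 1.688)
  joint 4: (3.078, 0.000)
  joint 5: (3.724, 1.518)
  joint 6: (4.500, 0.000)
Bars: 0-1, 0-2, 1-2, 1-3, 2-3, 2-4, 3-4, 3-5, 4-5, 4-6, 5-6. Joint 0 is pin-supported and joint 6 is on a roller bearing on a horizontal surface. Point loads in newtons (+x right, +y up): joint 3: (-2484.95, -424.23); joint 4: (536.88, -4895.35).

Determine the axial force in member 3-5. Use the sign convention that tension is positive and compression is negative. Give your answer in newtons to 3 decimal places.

-2363.000

N=7 nodes, M=11 members, R=3 reactions → 2N=14, M+R=14
member 0 (0-1): L=1.7881, (cx,cy)=(0.4010,0.9161)
member 1 (0-2): L=1.5580, (cx,cy)=(1.0000,0.0000)
member 2 (1-2): L=1.8413, (cx,cy)=(0.4567,-0.8896)
member 3 (1-3): L=1.5488, (cx,cy)=(0.9995,0.0323)
member 4 (2-3): L=1.8301, (cx,cy)=(0.3863,0.9224)
member 5 (2-4): L=1.5200, (cx,cy)=(1.0000,0.0000)
member 6 (3-4): L=1.8736, (cx,cy)=(0.4339,-0.9009)
member 7 (3-5): L=1.4689, (cx,cy)=(0.9933,-0.1157)
member 8 (4-5): L=1.6497, (cx,cy)=(0.3916,0.9201)
member 9 (4-6): L=1.4220, (cx,cy)=(1.0000,0.0000)
member 10 (5-6): L=1.7048, (cx,cy)=(0.4552,-0.8904)
solve A·x = −loads:
  F[0-1] = -2936.1660 N (compression)
  F[0-2] = -770.6825 N (compression)
  F[1-2] = +2932.2006 N (tension)
  F[1-3] = -2517.9726 N (compression)
  F[2-3] = -2828.0335 N (compression)
  F[2-4] = +1661.1214 N (tension)
  F[3-4] = +2818.1618 N (tension)
  F[3-5] = -2362.9997 N (compression)
  F[4-5] = +2560.8280 N (tension)
  F[4-6] = +1344.3592 N (tension)
  F[5-6] = -2953.5123 N (compression)
  Rx@0 = +1948.0700 N
  Ry@0 = +2689.7639 N
  Ry@6 = +2629.8161 N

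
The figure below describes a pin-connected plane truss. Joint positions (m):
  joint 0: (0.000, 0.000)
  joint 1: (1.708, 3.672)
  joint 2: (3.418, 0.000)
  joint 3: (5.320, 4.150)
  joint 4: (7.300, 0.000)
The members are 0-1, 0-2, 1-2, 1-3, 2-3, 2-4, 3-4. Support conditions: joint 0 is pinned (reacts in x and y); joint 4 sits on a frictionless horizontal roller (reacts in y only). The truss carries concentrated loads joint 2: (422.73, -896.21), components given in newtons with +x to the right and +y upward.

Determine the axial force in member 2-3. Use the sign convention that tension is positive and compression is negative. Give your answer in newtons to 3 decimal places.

N=5 nodes, M=7 members, R=3 reactions → 2N=10, M+R=10
member 0 (0-1): L=4.0498, (cx,cy)=(0.4217,0.9067)
member 1 (0-2): L=3.4180, (cx,cy)=(1.0000,0.0000)
member 2 (1-2): L=4.0506, (cx,cy)=(0.4222,-0.9065)
member 3 (1-3): L=3.6435, (cx,cy)=(0.9914,0.1312)
member 4 (2-3): L=4.5651, (cx,cy)=(0.4166,0.9091)
member 5 (2-4): L=3.8820, (cx,cy)=(1.0000,0.0000)
member 6 (3-4): L=4.5981, (cx,cy)=(0.4306,-0.9025)
solve A·x = −loads:
  F[0-1] = -525.6213 N (compression)
  F[0-2] = +644.4106 N (tension)
  F[1-2] = +464.7293 N (tension)
  F[1-3] = -421.5118 N (compression)
  F[2-3] = +522.4253 N (tension)
  F[2-4] = +200.2055 N (tension)
  F[3-4] = -464.9360 N (compression)
  Rx@0 = -422.7300 N
  Ry@0 = +476.5873 N
  Ry@4 = +419.6227 N

522.425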